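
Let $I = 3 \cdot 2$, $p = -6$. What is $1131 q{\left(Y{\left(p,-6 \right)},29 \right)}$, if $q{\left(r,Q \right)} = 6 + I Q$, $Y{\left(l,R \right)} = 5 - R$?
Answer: $203580$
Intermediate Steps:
$I = 6$
$q{\left(r,Q \right)} = 6 + 6 Q$
$1131 q{\left(Y{\left(p,-6 \right)},29 \right)} = 1131 \left(6 + 6 \cdot 29\right) = 1131 \left(6 + 174\right) = 1131 \cdot 180 = 203580$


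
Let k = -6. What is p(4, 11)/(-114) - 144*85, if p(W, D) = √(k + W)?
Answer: -12240 - I*√2/114 ≈ -12240.0 - 0.012405*I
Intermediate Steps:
p(W, D) = √(-6 + W)
p(4, 11)/(-114) - 144*85 = √(-6 + 4)/(-114) - 144*85 = √(-2)*(-1/114) - 12240 = (I*√2)*(-1/114) - 12240 = -I*√2/114 - 12240 = -12240 - I*√2/114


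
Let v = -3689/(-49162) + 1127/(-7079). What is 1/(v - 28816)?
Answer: -348017798/10028510158311 ≈ -3.4703e-5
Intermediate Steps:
v = -29291143/348017798 (v = -3689*(-1/49162) + 1127*(-1/7079) = 3689/49162 - 1127/7079 = -29291143/348017798 ≈ -0.084166)
1/(v - 28816) = 1/(-29291143/348017798 - 28816) = 1/(-10028510158311/348017798) = -348017798/10028510158311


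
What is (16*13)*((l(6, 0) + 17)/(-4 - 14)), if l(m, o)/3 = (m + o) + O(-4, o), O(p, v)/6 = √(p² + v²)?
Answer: -11128/9 ≈ -1236.4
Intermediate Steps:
O(p, v) = 6*√(p² + v²)
l(m, o) = 3*m + 3*o + 18*√(16 + o²) (l(m, o) = 3*((m + o) + 6*√((-4)² + o²)) = 3*((m + o) + 6*√(16 + o²)) = 3*(m + o + 6*√(16 + o²)) = 3*m + 3*o + 18*√(16 + o²))
(16*13)*((l(6, 0) + 17)/(-4 - 14)) = (16*13)*(((3*6 + 3*0 + 18*√(16 + 0²)) + 17)/(-4 - 14)) = 208*(((18 + 0 + 18*√(16 + 0)) + 17)/(-18)) = 208*(((18 + 0 + 18*√16) + 17)*(-1/18)) = 208*(((18 + 0 + 18*4) + 17)*(-1/18)) = 208*(((18 + 0 + 72) + 17)*(-1/18)) = 208*((90 + 17)*(-1/18)) = 208*(107*(-1/18)) = 208*(-107/18) = -11128/9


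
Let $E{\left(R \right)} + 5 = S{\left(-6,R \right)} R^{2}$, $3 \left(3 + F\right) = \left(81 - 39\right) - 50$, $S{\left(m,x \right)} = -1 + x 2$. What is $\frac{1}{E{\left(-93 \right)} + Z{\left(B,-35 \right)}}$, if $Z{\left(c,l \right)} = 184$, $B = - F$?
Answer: $- \frac{1}{1617184} \approx -6.1836 \cdot 10^{-7}$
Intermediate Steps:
$S{\left(m,x \right)} = -1 + 2 x$
$F = - \frac{17}{3}$ ($F = -3 + \frac{\left(81 - 39\right) - 50}{3} = -3 + \frac{42 - 50}{3} = -3 + \frac{1}{3} \left(-8\right) = -3 - \frac{8}{3} = - \frac{17}{3} \approx -5.6667$)
$B = \frac{17}{3}$ ($B = \left(-1\right) \left(- \frac{17}{3}\right) = \frac{17}{3} \approx 5.6667$)
$E{\left(R \right)} = -5 + R^{2} \left(-1 + 2 R\right)$ ($E{\left(R \right)} = -5 + \left(-1 + 2 R\right) R^{2} = -5 + R^{2} \left(-1 + 2 R\right)$)
$\frac{1}{E{\left(-93 \right)} + Z{\left(B,-35 \right)}} = \frac{1}{\left(-5 + \left(-93\right)^{2} \left(-1 + 2 \left(-93\right)\right)\right) + 184} = \frac{1}{\left(-5 + 8649 \left(-1 - 186\right)\right) + 184} = \frac{1}{\left(-5 + 8649 \left(-187\right)\right) + 184} = \frac{1}{\left(-5 - 1617363\right) + 184} = \frac{1}{-1617368 + 184} = \frac{1}{-1617184} = - \frac{1}{1617184}$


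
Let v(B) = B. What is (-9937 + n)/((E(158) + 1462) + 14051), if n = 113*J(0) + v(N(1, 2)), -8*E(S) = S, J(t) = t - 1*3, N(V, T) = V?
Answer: -41100/61973 ≈ -0.66319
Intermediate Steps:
J(t) = -3 + t (J(t) = t - 3 = -3 + t)
E(S) = -S/8
n = -338 (n = 113*(-3 + 0) + 1 = 113*(-3) + 1 = -339 + 1 = -338)
(-9937 + n)/((E(158) + 1462) + 14051) = (-9937 - 338)/((-⅛*158 + 1462) + 14051) = -10275/((-79/4 + 1462) + 14051) = -10275/(5769/4 + 14051) = -10275/61973/4 = -10275*4/61973 = -41100/61973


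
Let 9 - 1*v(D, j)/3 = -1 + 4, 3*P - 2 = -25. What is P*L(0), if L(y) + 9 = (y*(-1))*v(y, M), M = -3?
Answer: 69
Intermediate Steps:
P = -23/3 (P = 2/3 + (1/3)*(-25) = 2/3 - 25/3 = -23/3 ≈ -7.6667)
v(D, j) = 18 (v(D, j) = 27 - 3*(-1 + 4) = 27 - 3*3 = 27 - 9 = 18)
L(y) = -9 - 18*y (L(y) = -9 + (y*(-1))*18 = -9 - y*18 = -9 - 18*y)
P*L(0) = -23*(-9 - 18*0)/3 = -23*(-9 + 0)/3 = -23/3*(-9) = 69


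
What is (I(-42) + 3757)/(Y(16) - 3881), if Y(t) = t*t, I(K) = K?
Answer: -743/725 ≈ -1.0248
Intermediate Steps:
Y(t) = t²
(I(-42) + 3757)/(Y(16) - 3881) = (-42 + 3757)/(16² - 3881) = 3715/(256 - 3881) = 3715/(-3625) = 3715*(-1/3625) = -743/725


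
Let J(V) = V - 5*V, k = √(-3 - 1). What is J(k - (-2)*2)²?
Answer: 192 + 256*I ≈ 192.0 + 256.0*I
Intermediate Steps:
k = 2*I (k = √(-4) = 2*I ≈ 2.0*I)
J(V) = -4*V
J(k - (-2)*2)² = (-4*(2*I - (-2)*2))² = (-4*(2*I - 1*(-4)))² = (-4*(2*I + 4))² = (-4*(4 + 2*I))² = (-16 - 8*I)²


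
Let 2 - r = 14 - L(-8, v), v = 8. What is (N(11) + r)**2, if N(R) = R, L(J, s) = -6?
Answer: 49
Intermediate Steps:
r = -18 (r = 2 - (14 - 1*(-6)) = 2 - (14 + 6) = 2 - 1*20 = 2 - 20 = -18)
(N(11) + r)**2 = (11 - 18)**2 = (-7)**2 = 49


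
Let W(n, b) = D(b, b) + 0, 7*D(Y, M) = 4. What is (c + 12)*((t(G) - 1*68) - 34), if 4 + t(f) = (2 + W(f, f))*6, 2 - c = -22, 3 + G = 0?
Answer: -22824/7 ≈ -3260.6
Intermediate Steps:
G = -3 (G = -3 + 0 = -3)
c = 24 (c = 2 - 1*(-22) = 2 + 22 = 24)
D(Y, M) = 4/7 (D(Y, M) = (1/7)*4 = 4/7)
W(n, b) = 4/7 (W(n, b) = 4/7 + 0 = 4/7)
t(f) = 80/7 (t(f) = -4 + (2 + 4/7)*6 = -4 + (18/7)*6 = -4 + 108/7 = 80/7)
(c + 12)*((t(G) - 1*68) - 34) = (24 + 12)*((80/7 - 1*68) - 34) = 36*((80/7 - 68) - 34) = 36*(-396/7 - 34) = 36*(-634/7) = -22824/7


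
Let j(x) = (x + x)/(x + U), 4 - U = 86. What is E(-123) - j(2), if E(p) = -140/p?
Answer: 2923/2460 ≈ 1.1882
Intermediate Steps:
U = -82 (U = 4 - 1*86 = 4 - 86 = -82)
j(x) = 2*x/(-82 + x) (j(x) = (x + x)/(x - 82) = (2*x)/(-82 + x) = 2*x/(-82 + x))
E(-123) - j(2) = -140/(-123) - 2*2/(-82 + 2) = -140*(-1/123) - 2*2/(-80) = 140/123 - 2*2*(-1)/80 = 140/123 - 1*(-1/20) = 140/123 + 1/20 = 2923/2460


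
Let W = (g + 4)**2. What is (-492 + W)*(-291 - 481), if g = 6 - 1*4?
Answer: 352032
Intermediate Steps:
g = 2 (g = 6 - 4 = 2)
W = 36 (W = (2 + 4)**2 = 6**2 = 36)
(-492 + W)*(-291 - 481) = (-492 + 36)*(-291 - 481) = -456*(-772) = 352032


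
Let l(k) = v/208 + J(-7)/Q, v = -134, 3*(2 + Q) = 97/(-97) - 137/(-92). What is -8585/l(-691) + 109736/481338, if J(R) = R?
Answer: -84642149684/31221333 ≈ -2711.0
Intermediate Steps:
Q = -169/92 (Q = -2 + (97/(-97) - 137/(-92))/3 = -2 + (97*(-1/97) - 137*(-1/92))/3 = -2 + (-1 + 137/92)/3 = -2 + (⅓)*(45/92) = -2 + 15/92 = -169/92 ≈ -1.8370)
l(k) = 4281/1352 (l(k) = -134/208 - 7/(-169/92) = -134*1/208 - 7*(-92/169) = -67/104 + 644/169 = 4281/1352)
-8585/l(-691) + 109736/481338 = -8585/4281/1352 + 109736/481338 = -8585*1352/4281 + 109736*(1/481338) = -11606920/4281 + 4988/21879 = -84642149684/31221333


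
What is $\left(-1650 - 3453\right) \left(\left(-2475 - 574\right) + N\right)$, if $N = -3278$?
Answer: $32286681$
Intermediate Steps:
$\left(-1650 - 3453\right) \left(\left(-2475 - 574\right) + N\right) = \left(-1650 - 3453\right) \left(\left(-2475 - 574\right) - 3278\right) = - 5103 \left(\left(-2475 - 574\right) - 3278\right) = - 5103 \left(-3049 - 3278\right) = \left(-5103\right) \left(-6327\right) = 32286681$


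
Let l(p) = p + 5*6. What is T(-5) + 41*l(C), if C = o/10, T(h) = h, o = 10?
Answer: 1266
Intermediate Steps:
C = 1 (C = 10/10 = 10*(⅒) = 1)
l(p) = 30 + p (l(p) = p + 30 = 30 + p)
T(-5) + 41*l(C) = -5 + 41*(30 + 1) = -5 + 41*31 = -5 + 1271 = 1266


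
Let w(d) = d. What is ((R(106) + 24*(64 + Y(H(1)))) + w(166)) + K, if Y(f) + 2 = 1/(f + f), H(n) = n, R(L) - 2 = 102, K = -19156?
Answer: -17386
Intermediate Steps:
R(L) = 104 (R(L) = 2 + 102 = 104)
Y(f) = -2 + 1/(2*f) (Y(f) = -2 + 1/(f + f) = -2 + 1/(2*f))
((R(106) + 24*(64 + Y(H(1)))) + w(166)) + K = ((104 + 24*(64 + (-2 + (1/2)/1))) + 166) - 19156 = ((104 + 24*(64 + (-2 + (1/2)*1))) + 166) - 19156 = ((104 + 24*(64 + (-2 + 1/2))) + 166) - 19156 = ((104 + 24*(64 - 3/2)) + 166) - 19156 = ((104 + 24*(125/2)) + 166) - 19156 = ((104 + 1500) + 166) - 19156 = (1604 + 166) - 19156 = 1770 - 19156 = -17386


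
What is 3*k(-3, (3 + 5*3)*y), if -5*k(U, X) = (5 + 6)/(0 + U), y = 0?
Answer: 11/5 ≈ 2.2000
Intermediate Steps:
k(U, X) = -11/(5*U) (k(U, X) = -(5 + 6)/(5*(0 + U)) = -11/(5*U))
3*k(-3, (3 + 5*3)*y) = 3*(-11/5/(-3)) = 3*(-11/5*(-⅓)) = 3*(11/15) = 11/5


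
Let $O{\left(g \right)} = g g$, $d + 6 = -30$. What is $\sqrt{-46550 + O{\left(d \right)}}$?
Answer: $11 i \sqrt{374} \approx 212.73 i$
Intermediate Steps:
$d = -36$ ($d = -6 - 30 = -36$)
$O{\left(g \right)} = g^{2}$
$\sqrt{-46550 + O{\left(d \right)}} = \sqrt{-46550 + \left(-36\right)^{2}} = \sqrt{-46550 + 1296} = \sqrt{-45254} = 11 i \sqrt{374}$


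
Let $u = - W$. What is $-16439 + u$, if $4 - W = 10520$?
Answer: $-5923$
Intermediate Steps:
$W = -10516$ ($W = 4 - 10520 = -10516$)
$u = 10516$ ($u = \left(-1\right) \left(-10516\right) = 10516$)
$-16439 + u = -16439 + 10516 = -5923$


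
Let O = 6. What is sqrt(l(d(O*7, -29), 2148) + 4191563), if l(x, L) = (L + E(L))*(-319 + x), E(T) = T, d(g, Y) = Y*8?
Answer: sqrt(1824467) ≈ 1350.7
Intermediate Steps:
d(g, Y) = 8*Y
l(x, L) = 2*L*(-319 + x) (l(x, L) = (L + L)*(-319 + x) = (2*L)*(-319 + x) = 2*L*(-319 + x))
sqrt(l(d(O*7, -29), 2148) + 4191563) = sqrt(2*2148*(-319 + 8*(-29)) + 4191563) = sqrt(2*2148*(-319 - 232) + 4191563) = sqrt(2*2148*(-551) + 4191563) = sqrt(-2367096 + 4191563) = sqrt(1824467)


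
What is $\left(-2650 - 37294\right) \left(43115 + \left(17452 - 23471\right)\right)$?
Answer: $-1481762624$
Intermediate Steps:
$\left(-2650 - 37294\right) \left(43115 + \left(17452 - 23471\right)\right) = - 39944 \left(43115 + \left(17452 - 23471\right)\right) = - 39944 \left(43115 - 6019\right) = \left(-39944\right) 37096 = -1481762624$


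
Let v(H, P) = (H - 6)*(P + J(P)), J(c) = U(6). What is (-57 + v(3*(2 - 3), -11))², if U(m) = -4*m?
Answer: 66564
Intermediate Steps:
J(c) = -24 (J(c) = -4*6 = -24)
v(H, P) = (-24 + P)*(-6 + H) (v(H, P) = (H - 6)*(P - 24) = (-6 + H)*(-24 + P) = (-24 + P)*(-6 + H))
(-57 + v(3*(2 - 3), -11))² = (-57 + (144 - 72*(2 - 3) - 6*(-11) + (3*(2 - 3))*(-11)))² = (-57 + (144 - 72*(-1) + 66 + (3*(-1))*(-11)))² = (-57 + (144 - 24*(-3) + 66 - 3*(-11)))² = (-57 + (144 + 72 + 66 + 33))² = (-57 + 315)² = 258² = 66564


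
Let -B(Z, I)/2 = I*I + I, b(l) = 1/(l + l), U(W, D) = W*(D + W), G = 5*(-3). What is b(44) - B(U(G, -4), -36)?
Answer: 221761/88 ≈ 2520.0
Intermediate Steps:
G = -15
b(l) = 1/(2*l)
B(Z, I) = -2*I - 2*I**2 (B(Z, I) = -2*(I*I + I) = -2*(I**2 + I) = -2*(I + I**2) = -2*I - 2*I**2)
b(44) - B(U(G, -4), -36) = (1/2)/44 - (-2)*(-36)*(1 - 36) = (1/2)*(1/44) - (-2)*(-36)*(-35) = 1/88 - 1*(-2520) = 1/88 + 2520 = 221761/88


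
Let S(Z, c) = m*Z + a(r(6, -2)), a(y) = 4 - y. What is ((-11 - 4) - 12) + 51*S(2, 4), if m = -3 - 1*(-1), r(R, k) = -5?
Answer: 228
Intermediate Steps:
m = -2 (m = -3 + 1 = -2)
S(Z, c) = 9 - 2*Z (S(Z, c) = -2*Z + (4 - 1*(-5)) = -2*Z + (4 + 5) = -2*Z + 9 = 9 - 2*Z)
((-11 - 4) - 12) + 51*S(2, 4) = ((-11 - 4) - 12) + 51*(9 - 2*2) = (-15 - 12) + 51*(9 - 4) = -27 + 51*5 = -27 + 255 = 228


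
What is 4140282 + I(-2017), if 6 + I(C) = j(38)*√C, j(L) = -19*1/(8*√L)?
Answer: 4140276 - I*√76646/16 ≈ 4.1403e+6 - 17.303*I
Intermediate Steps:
j(L) = -19/(8*√L)
I(C) = -6 - √38*√C/16 (I(C) = -6 + (-√38/16)*√C = -6 - √38*√C/16)
4140282 + I(-2017) = 4140282 + (-6 - √38*√(-2017)/16) = 4140282 + (-6 - √38*I*√2017/16) = 4140282 + (-6 - I*√76646/16) = 4140276 - I*√76646/16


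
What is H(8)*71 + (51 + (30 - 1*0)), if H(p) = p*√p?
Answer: 81 + 1136*√2 ≈ 1687.5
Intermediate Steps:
H(p) = p^(3/2)
H(8)*71 + (51 + (30 - 1*0)) = 8^(3/2)*71 + (51 + (30 - 1*0)) = (16*√2)*71 + (51 + (30 + 0)) = 1136*√2 + (51 + 30) = 1136*√2 + 81 = 81 + 1136*√2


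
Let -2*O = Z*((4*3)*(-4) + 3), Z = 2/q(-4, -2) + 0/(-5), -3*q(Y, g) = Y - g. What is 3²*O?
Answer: 1215/2 ≈ 607.50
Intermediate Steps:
q(Y, g) = -Y/3 + g/3 (q(Y, g) = -(Y - g)/3 = -Y/3 + g/3)
Z = 3 (Z = 2/(-⅓*(-4) + (⅓)*(-2)) + 0/(-5) = 2/(4/3 - ⅔) + 0*(-⅕) = 2/(⅔) + 0 = 2*(3/2) + 0 = 3 + 0 = 3)
O = 135/2 (O = -3*((4*3)*(-4) + 3)/2 = -3*(12*(-4) + 3)/2 = -3*(-48 + 3)/2 = -3*(-45)/2 = -½*(-135) = 135/2 ≈ 67.500)
3²*O = 3²*(135/2) = 9*(135/2) = 1215/2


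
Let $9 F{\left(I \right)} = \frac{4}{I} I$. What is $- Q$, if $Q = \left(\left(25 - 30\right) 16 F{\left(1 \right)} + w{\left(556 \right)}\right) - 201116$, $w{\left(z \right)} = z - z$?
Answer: $\frac{1810364}{9} \approx 2.0115 \cdot 10^{5}$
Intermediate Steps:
$w{\left(z \right)} = 0$
$F{\left(I \right)} = \frac{4}{9}$ ($F{\left(I \right)} = \frac{\frac{4}{I} I}{9} = \frac{1}{9} \cdot 4 = \frac{4}{9}$)
$Q = - \frac{1810364}{9}$ ($Q = \left(\left(25 - 30\right) 16 \cdot \frac{4}{9} + 0\right) - 201116 = \left(\left(-5\right) 16 \cdot \frac{4}{9} + 0\right) - 201116 = \left(\left(-80\right) \frac{4}{9} + 0\right) - 201116 = \left(- \frac{320}{9} + 0\right) - 201116 = - \frac{320}{9} - 201116 = - \frac{1810364}{9} \approx -2.0115 \cdot 10^{5}$)
$- Q = \left(-1\right) \left(- \frac{1810364}{9}\right) = \frac{1810364}{9}$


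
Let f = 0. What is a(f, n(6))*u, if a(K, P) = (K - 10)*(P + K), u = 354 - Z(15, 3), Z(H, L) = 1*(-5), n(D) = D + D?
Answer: -43080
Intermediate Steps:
n(D) = 2*D
Z(H, L) = -5
u = 359 (u = 354 - 1*(-5) = 354 + 5 = 359)
a(K, P) = (-10 + K)*(K + P)
a(f, n(6))*u = (0² - 10*0 - 20*6 + 0*(2*6))*359 = (0 + 0 - 10*12 + 0*12)*359 = (0 + 0 - 120 + 0)*359 = -120*359 = -43080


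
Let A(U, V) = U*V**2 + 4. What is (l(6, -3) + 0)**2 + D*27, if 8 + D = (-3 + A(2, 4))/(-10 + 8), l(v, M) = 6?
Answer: -1251/2 ≈ -625.50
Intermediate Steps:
A(U, V) = 4 + U*V**2
D = -49/2 (D = -8 + (-3 + (4 + 2*4**2))/(-10 + 8) = -8 + (-3 + (4 + 2*16))/(-2) = -8 + (-3 + (4 + 32))*(-1/2) = -8 + (-3 + 36)*(-1/2) = -8 + 33*(-1/2) = -8 - 33/2 = -49/2 ≈ -24.500)
(l(6, -3) + 0)**2 + D*27 = (6 + 0)**2 - 49/2*27 = 6**2 - 1323/2 = 36 - 1323/2 = -1251/2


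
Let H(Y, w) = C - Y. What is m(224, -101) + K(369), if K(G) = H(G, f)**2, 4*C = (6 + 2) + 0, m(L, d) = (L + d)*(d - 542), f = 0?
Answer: 55600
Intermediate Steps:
m(L, d) = (-542 + d)*(L + d) (m(L, d) = (L + d)*(-542 + d) = (-542 + d)*(L + d))
C = 2 (C = ((6 + 2) + 0)/4 = (8 + 0)/4 = (1/4)*8 = 2)
H(Y, w) = 2 - Y
K(G) = (2 - G)**2
m(224, -101) + K(369) = ((-101)**2 - 542*224 - 542*(-101) + 224*(-101)) + (-2 + 369)**2 = (10201 - 121408 + 54742 - 22624) + 367**2 = -79089 + 134689 = 55600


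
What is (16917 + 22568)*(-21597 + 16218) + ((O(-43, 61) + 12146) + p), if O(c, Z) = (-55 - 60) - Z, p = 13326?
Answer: -212364519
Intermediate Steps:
O(c, Z) = -115 - Z
(16917 + 22568)*(-21597 + 16218) + ((O(-43, 61) + 12146) + p) = (16917 + 22568)*(-21597 + 16218) + (((-115 - 1*61) + 12146) + 13326) = 39485*(-5379) + (((-115 - 61) + 12146) + 13326) = -212389815 + ((-176 + 12146) + 13326) = -212389815 + (11970 + 13326) = -212389815 + 25296 = -212364519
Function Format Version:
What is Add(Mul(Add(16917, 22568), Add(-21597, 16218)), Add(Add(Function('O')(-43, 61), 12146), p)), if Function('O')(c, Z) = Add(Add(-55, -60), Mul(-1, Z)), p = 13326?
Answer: -212364519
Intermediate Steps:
Function('O')(c, Z) = Add(-115, Mul(-1, Z))
Add(Mul(Add(16917, 22568), Add(-21597, 16218)), Add(Add(Function('O')(-43, 61), 12146), p)) = Add(Mul(Add(16917, 22568), Add(-21597, 16218)), Add(Add(Add(-115, Mul(-1, 61)), 12146), 13326)) = Add(Mul(39485, -5379), Add(Add(Add(-115, -61), 12146), 13326)) = Add(-212389815, Add(Add(-176, 12146), 13326)) = Add(-212389815, Add(11970, 13326)) = Add(-212389815, 25296) = -212364519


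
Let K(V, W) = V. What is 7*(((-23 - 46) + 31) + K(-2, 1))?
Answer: -280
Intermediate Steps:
7*(((-23 - 46) + 31) + K(-2, 1)) = 7*(((-23 - 46) + 31) - 2) = 7*((-69 + 31) - 2) = 7*(-38 - 2) = 7*(-40) = -280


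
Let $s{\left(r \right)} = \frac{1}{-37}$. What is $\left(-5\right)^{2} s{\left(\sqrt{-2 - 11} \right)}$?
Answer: $- \frac{25}{37} \approx -0.67568$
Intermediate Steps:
$s{\left(r \right)} = - \frac{1}{37}$
$\left(-5\right)^{2} s{\left(\sqrt{-2 - 11} \right)} = \left(-5\right)^{2} \left(- \frac{1}{37}\right) = 25 \left(- \frac{1}{37}\right) = - \frac{25}{37}$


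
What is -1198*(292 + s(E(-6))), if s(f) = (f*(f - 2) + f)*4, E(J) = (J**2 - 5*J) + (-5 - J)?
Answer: -21540040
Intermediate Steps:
E(J) = -5 + J**2 - 6*J
s(f) = 4*f + 4*f*(-2 + f) (s(f) = (f*(-2 + f) + f)*4 = (f + f*(-2 + f))*4 = 4*f + 4*f*(-2 + f))
-1198*(292 + s(E(-6))) = -1198*(292 + 4*(-5 + (-6)**2 - 6*(-6))*(-1 + (-5 + (-6)**2 - 6*(-6)))) = -1198*(292 + 4*(-5 + 36 + 36)*(-1 + (-5 + 36 + 36))) = -1198*(292 + 4*67*(-1 + 67)) = -1198*(292 + 4*67*66) = -1198*(292 + 17688) = -1198*17980 = -21540040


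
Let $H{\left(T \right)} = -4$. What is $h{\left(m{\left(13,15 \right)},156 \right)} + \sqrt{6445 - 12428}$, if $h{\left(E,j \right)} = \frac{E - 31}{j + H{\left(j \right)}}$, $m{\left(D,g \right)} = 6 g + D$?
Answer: $\frac{9}{19} + i \sqrt{5983} \approx 0.47368 + 77.35 i$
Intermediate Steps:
$m{\left(D,g \right)} = D + 6 g$
$h{\left(E,j \right)} = \frac{-31 + E}{-4 + j}$ ($h{\left(E,j \right)} = \frac{E - 31}{j - 4} = \frac{-31 + E}{-4 + j}$)
$h{\left(m{\left(13,15 \right)},156 \right)} + \sqrt{6445 - 12428} = \frac{-31 + \left(13 + 6 \cdot 15\right)}{-4 + 156} + \sqrt{6445 - 12428} = \frac{-31 + \left(13 + 90\right)}{152} + \sqrt{-5983} = \frac{-31 + 103}{152} + i \sqrt{5983} = \frac{1}{152} \cdot 72 + i \sqrt{5983} = \frac{9}{19} + i \sqrt{5983}$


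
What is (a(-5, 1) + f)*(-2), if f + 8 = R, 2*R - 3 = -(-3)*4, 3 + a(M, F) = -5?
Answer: 17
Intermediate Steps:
a(M, F) = -8 (a(M, F) = -3 - 5 = -8)
R = 15/2 (R = 3/2 + (-(-3)*4)/2 = 3/2 + (-1*(-12))/2 = 3/2 + (½)*12 = 3/2 + 6 = 15/2 ≈ 7.5000)
f = -½ (f = -8 + 15/2 = -½ ≈ -0.50000)
(a(-5, 1) + f)*(-2) = (-8 - ½)*(-2) = -17/2*(-2) = 17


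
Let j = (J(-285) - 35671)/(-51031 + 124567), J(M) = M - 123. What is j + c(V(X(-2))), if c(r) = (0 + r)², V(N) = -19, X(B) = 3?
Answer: 26510417/73536 ≈ 360.51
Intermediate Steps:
c(r) = r²
J(M) = -123 + M
j = -36079/73536 (j = ((-123 - 285) - 35671)/(-51031 + 124567) = (-408 - 35671)/73536 = -36079*1/73536 = -36079/73536 ≈ -0.49063)
j + c(V(X(-2))) = -36079/73536 + (-19)² = -36079/73536 + 361 = 26510417/73536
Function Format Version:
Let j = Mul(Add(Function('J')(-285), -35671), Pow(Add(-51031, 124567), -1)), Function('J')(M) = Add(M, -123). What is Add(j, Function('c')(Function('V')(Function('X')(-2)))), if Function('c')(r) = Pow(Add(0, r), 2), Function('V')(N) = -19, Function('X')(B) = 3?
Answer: Rational(26510417, 73536) ≈ 360.51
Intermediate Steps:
Function('c')(r) = Pow(r, 2)
Function('J')(M) = Add(-123, M)
j = Rational(-36079, 73536) (j = Mul(Add(Add(-123, -285), -35671), Pow(Add(-51031, 124567), -1)) = Mul(Add(-408, -35671), Pow(73536, -1)) = Mul(-36079, Rational(1, 73536)) = Rational(-36079, 73536) ≈ -0.49063)
Add(j, Function('c')(Function('V')(Function('X')(-2)))) = Add(Rational(-36079, 73536), Pow(-19, 2)) = Add(Rational(-36079, 73536), 361) = Rational(26510417, 73536)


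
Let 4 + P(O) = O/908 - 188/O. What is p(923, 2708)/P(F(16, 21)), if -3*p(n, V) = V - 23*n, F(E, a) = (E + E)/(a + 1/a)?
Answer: -26016004196/537933685 ≈ -48.363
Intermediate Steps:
F(E, a) = 2*E/(a + 1/a) (F(E, a) = (2*E)/(a + 1/a) = 2*E/(a + 1/a))
p(n, V) = -V/3 + 23*n/3 (p(n, V) = -(V - 23*n)/3 = -V/3 + 23*n/3)
P(O) = -4 - 188/O + O/908 (P(O) = -4 + (O/908 - 188/O) = -4 + (-188/O + O/908) = -4 - 188/O + O/908)
p(923, 2708)/P(F(16, 21)) = (-⅓*2708 + (23/3)*923)/(-4 - 188/(2*16*21/(1 + 21²)) + (2*16*21/(1 + 21²))/908) = (-2708/3 + 21229/3)/(-4 - 188/(2*16*21/(1 + 441)) + (2*16*21/(1 + 441))/908) = 18521/(3*(-4 - 188/(2*16*21/442) + (2*16*21/442)/908)) = 18521/(3*(-4 - 188/(2*16*21*(1/442)) + (2*16*21*(1/442))/908)) = 18521/(3*(-4 - 188/336/221 + (1/908)*(336/221))) = 18521/(3*(-4 - 188*221/336 + 84/50167)) = 18521/(3*(-4 - 10387/84 + 84/50167)) = 18521/(3*(-537933685/4214028)) = (18521/3)*(-4214028/537933685) = -26016004196/537933685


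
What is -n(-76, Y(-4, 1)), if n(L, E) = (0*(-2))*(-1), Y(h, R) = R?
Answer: 0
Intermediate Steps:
n(L, E) = 0 (n(L, E) = 0*(-1) = 0)
-n(-76, Y(-4, 1)) = -1*0 = 0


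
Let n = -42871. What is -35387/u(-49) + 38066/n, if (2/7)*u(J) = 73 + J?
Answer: -1520273621/3601164 ≈ -422.16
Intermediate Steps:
u(J) = 511/2 + 7*J/2 (u(J) = 7*(73 + J)/2 = 511/2 + 7*J/2)
-35387/u(-49) + 38066/n = -35387/(511/2 + (7/2)*(-49)) + 38066/(-42871) = -35387/(511/2 - 343/2) + 38066*(-1/42871) = -35387/84 - 38066/42871 = -1520273621/3601164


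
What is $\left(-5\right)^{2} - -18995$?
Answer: $19020$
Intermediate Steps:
$\left(-5\right)^{2} - -18995 = 25 + 18995 = 19020$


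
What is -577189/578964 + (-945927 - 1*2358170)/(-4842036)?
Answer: -18371181277/58403427723 ≈ -0.31456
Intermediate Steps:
-577189/578964 + (-945927 - 1*2358170)/(-4842036) = -577189*1/578964 + (-945927 - 2358170)*(-1/4842036) = -577189/578964 - 3304097*(-1/4842036) = -577189/578964 + 3304097/4842036 = -18371181277/58403427723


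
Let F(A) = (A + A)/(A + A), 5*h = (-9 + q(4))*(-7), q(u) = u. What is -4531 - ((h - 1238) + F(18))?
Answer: -3301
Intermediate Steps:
h = 7 (h = ((-9 + 4)*(-7))/5 = (-5*(-7))/5 = (1/5)*35 = 7)
F(A) = 1 (F(A) = (2*A)/((2*A)) = (2*A)*(1/(2*A)) = 1)
-4531 - ((h - 1238) + F(18)) = -4531 - ((7 - 1238) + 1) = -4531 - (-1231 + 1) = -4531 - 1*(-1230) = -4531 + 1230 = -3301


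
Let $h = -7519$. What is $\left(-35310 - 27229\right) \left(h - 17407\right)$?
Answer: $1558847114$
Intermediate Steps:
$\left(-35310 - 27229\right) \left(h - 17407\right) = \left(-35310 - 27229\right) \left(-7519 - 17407\right) = \left(-62539\right) \left(-24926\right) = 1558847114$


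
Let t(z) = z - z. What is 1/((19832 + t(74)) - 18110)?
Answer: 1/1722 ≈ 0.00058072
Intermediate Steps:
t(z) = 0
1/((19832 + t(74)) - 18110) = 1/((19832 + 0) - 18110) = 1/(19832 - 18110) = 1/1722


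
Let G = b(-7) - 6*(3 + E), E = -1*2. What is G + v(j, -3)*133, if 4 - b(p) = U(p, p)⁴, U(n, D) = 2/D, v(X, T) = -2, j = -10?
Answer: -643484/2401 ≈ -268.01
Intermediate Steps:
b(p) = 4 - 16/p⁴ (b(p) = 4 - (2/p)⁴ = 4 - 16/p⁴)
E = -2
G = -4818/2401 (G = (4 - 16/(-7)⁴) - 6*(3 - 2) = (4 - 16*1/2401) - 6 = (4 - 16/2401) - 1*6 = 9588/2401 - 6 = -4818/2401 ≈ -2.0067)
G + v(j, -3)*133 = -4818/2401 - 2*133 = -4818/2401 - 266 = -643484/2401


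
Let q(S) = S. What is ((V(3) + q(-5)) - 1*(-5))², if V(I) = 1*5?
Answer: 25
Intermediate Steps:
V(I) = 5
((V(3) + q(-5)) - 1*(-5))² = ((5 - 5) - 1*(-5))² = (0 + 5)² = 5² = 25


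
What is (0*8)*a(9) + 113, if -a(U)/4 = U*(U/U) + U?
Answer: 113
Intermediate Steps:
a(U) = -8*U (a(U) = -4*(U*(U/U) + U) = -4*(U*1 + U) = -4*(U + U) = -8*U)
(0*8)*a(9) + 113 = (0*8)*(-8*9) + 113 = 0*(-72) + 113 = 0 + 113 = 113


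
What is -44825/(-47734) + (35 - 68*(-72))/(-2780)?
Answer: -55381427/66350260 ≈ -0.83468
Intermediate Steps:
-44825/(-47734) + (35 - 68*(-72))/(-2780) = -44825*(-1/47734) + (35 + 4896)*(-1/2780) = 44825/47734 + 4931*(-1/2780) = 44825/47734 - 4931/2780 = -55381427/66350260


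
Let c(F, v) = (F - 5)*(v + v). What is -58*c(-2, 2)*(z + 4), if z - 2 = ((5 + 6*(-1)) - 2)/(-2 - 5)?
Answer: 10440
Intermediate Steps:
z = 17/7 (z = 2 + ((5 + 6*(-1)) - 2)/(-2 - 5) = 2 + ((5 - 6) - 2)/(-7) = 2 + (-1 - 2)*(-1/7) = 2 - 3*(-1/7) = 2 + 3/7 = 17/7 ≈ 2.4286)
c(F, v) = 2*v*(-5 + F) (c(F, v) = (-5 + F)*(2*v) = 2*v*(-5 + F))
-58*c(-2, 2)*(z + 4) = -58*2*2*(-5 - 2)*(17/7 + 4) = -58*2*2*(-7)*45/7 = -(-1624)*45/7 = -58*(-180) = 10440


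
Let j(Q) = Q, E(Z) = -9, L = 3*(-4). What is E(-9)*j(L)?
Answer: 108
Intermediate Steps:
L = -12
E(-9)*j(L) = -9*(-12) = 108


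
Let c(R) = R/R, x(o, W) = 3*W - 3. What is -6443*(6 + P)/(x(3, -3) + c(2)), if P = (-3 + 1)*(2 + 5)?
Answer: -51544/11 ≈ -4685.8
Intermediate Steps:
x(o, W) = -3 + 3*W
P = -14 (P = -2*7 = -14)
c(R) = 1
-6443*(6 + P)/(x(3, -3) + c(2)) = -6443*(6 - 14)/((-3 + 3*(-3)) + 1) = -(-51544)/((-3 - 9) + 1) = -(-51544)/(-12 + 1) = -(-51544)/(-11) = -(-51544)*(-1)/11 = -6443*8/11 = -51544/11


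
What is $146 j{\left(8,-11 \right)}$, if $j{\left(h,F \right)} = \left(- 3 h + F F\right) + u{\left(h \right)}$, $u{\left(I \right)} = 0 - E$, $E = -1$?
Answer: $14308$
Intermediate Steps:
$u{\left(I \right)} = 1$ ($u{\left(I \right)} = 0 - -1 = 0 + 1 = 1$)
$j{\left(h,F \right)} = 1 + F^{2} - 3 h$ ($j{\left(h,F \right)} = \left(- 3 h + F F\right) + 1 = \left(- 3 h + F^{2}\right) + 1 = \left(F^{2} - 3 h\right) + 1 = 1 + F^{2} - 3 h$)
$146 j{\left(8,-11 \right)} = 146 \left(1 + \left(-11\right)^{2} - 24\right) = 146 \left(1 + 121 - 24\right) = 146 \cdot 98 = 14308$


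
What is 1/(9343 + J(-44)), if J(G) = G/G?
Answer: 1/9344 ≈ 0.00010702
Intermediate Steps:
J(G) = 1
1/(9343 + J(-44)) = 1/(9343 + 1) = 1/9344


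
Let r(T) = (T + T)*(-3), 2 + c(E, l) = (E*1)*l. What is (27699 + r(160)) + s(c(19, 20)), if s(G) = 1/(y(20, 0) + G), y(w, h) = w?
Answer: 10642123/398 ≈ 26739.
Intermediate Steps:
c(E, l) = -2 + E*l (c(E, l) = -2 + (E*1)*l = -2 + E*l)
s(G) = 1/(20 + G)
r(T) = -6*T (r(T) = (2*T)*(-3) = -6*T)
(27699 + r(160)) + s(c(19, 20)) = (27699 - 6*160) + 1/(20 + (-2 + 19*20)) = (27699 - 960) + 1/(20 + (-2 + 380)) = 26739 + 1/(20 + 378) = 26739 + 1/398 = 10642123/398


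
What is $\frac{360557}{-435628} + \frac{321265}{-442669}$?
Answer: $- \frac{4471036359}{2878194196} \approx -1.5534$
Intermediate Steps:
$\frac{360557}{-435628} + \frac{321265}{-442669} = 360557 \left(- \frac{1}{435628}\right) + 321265 \left(- \frac{1}{442669}\right) = - \frac{360557}{435628} - \frac{4795}{6607} = - \frac{4471036359}{2878194196}$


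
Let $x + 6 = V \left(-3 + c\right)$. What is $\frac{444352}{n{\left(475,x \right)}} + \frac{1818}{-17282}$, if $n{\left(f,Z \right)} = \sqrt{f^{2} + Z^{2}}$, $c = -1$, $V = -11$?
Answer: $- \frac{909}{8641} + \frac{444352 \sqrt{629}}{11951} \approx 932.39$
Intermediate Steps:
$x = 38$ ($x = -6 - 11 \left(-3 - 1\right) = -6 - -44 = -6 + 44 = 38$)
$n{\left(f,Z \right)} = \sqrt{Z^{2} + f^{2}}$
$\frac{444352}{n{\left(475,x \right)}} + \frac{1818}{-17282} = \frac{444352}{\sqrt{38^{2} + 475^{2}}} + \frac{1818}{-17282} = \frac{444352}{\sqrt{1444 + 225625}} + 1818 \left(- \frac{1}{17282}\right) = \frac{444352}{\sqrt{227069}} - \frac{909}{8641} = \frac{444352}{19 \sqrt{629}} - \frac{909}{8641} = 444352 \frac{\sqrt{629}}{11951} - \frac{909}{8641} = \frac{444352 \sqrt{629}}{11951} - \frac{909}{8641} = - \frac{909}{8641} + \frac{444352 \sqrt{629}}{11951}$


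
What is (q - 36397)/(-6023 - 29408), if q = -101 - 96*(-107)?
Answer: 26226/35431 ≈ 0.74020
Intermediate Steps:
q = 10171 (q = -101 + 10272 = 10171)
(q - 36397)/(-6023 - 29408) = (10171 - 36397)/(-6023 - 29408) = -26226/(-35431) = -26226*(-1/35431) = 26226/35431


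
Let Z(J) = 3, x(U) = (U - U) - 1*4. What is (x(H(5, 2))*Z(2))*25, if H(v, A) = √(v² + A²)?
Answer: -300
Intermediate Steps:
H(v, A) = √(A² + v²)
x(U) = -4 (x(U) = 0 - 4 = -4)
(x(H(5, 2))*Z(2))*25 = -4*3*25 = -12*25 = -300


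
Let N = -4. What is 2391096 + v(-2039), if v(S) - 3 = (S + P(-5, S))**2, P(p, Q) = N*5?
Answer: 6630580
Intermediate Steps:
P(p, Q) = -20 (P(p, Q) = -4*5 = -20)
v(S) = 3 + (-20 + S)**2 (v(S) = 3 + (S - 20)**2 = 3 + (-20 + S)**2)
2391096 + v(-2039) = 2391096 + (3 + (-20 - 2039)**2) = 2391096 + (3 + (-2059)**2) = 2391096 + (3 + 4239481) = 2391096 + 4239484 = 6630580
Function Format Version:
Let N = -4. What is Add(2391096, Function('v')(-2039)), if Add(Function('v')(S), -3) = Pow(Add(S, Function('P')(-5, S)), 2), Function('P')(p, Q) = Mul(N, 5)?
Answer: 6630580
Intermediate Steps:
Function('P')(p, Q) = -20 (Function('P')(p, Q) = Mul(-4, 5) = -20)
Function('v')(S) = Add(3, Pow(Add(-20, S), 2)) (Function('v')(S) = Add(3, Pow(Add(S, -20), 2)) = Add(3, Pow(Add(-20, S), 2)))
Add(2391096, Function('v')(-2039)) = Add(2391096, Add(3, Pow(Add(-20, -2039), 2))) = Add(2391096, Add(3, Pow(-2059, 2))) = Add(2391096, Add(3, 4239481)) = Add(2391096, 4239484) = 6630580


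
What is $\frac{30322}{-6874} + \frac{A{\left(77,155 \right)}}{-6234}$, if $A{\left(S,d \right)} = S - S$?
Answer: $- \frac{15161}{3437} \approx -4.4111$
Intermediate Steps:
$A{\left(S,d \right)} = 0$
$\frac{30322}{-6874} + \frac{A{\left(77,155 \right)}}{-6234} = \frac{30322}{-6874} + \frac{0}{-6234} = 30322 \left(- \frac{1}{6874}\right) + 0 \left(- \frac{1}{6234}\right) = - \frac{15161}{3437} + 0 = - \frac{15161}{3437}$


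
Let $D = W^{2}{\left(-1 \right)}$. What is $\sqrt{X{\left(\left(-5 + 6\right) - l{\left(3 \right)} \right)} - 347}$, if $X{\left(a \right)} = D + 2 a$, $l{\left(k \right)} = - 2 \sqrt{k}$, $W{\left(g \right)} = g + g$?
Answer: $\sqrt{-341 + 4 \sqrt{3}} \approx 18.278 i$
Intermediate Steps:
$W{\left(g \right)} = 2 g$
$D = 4$ ($D = \left(2 \left(-1\right)\right)^{2} = \left(-2\right)^{2} = 4$)
$X{\left(a \right)} = 4 + 2 a$
$\sqrt{X{\left(\left(-5 + 6\right) - l{\left(3 \right)} \right)} - 347} = \sqrt{\left(4 + 2 \left(\left(-5 + 6\right) - - 2 \sqrt{3}\right)\right) - 347} = \sqrt{\left(4 + 2 \left(1 + 2 \sqrt{3}\right)\right) - 347} = \sqrt{\left(4 + \left(2 + 4 \sqrt{3}\right)\right) - 347} = \sqrt{\left(6 + 4 \sqrt{3}\right) - 347} = \sqrt{-341 + 4 \sqrt{3}}$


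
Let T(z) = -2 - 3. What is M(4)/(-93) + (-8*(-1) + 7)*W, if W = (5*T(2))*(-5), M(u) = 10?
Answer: 174365/93 ≈ 1874.9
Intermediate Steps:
T(z) = -5
W = 125 (W = (5*(-5))*(-5) = -25*(-5) = 125)
M(4)/(-93) + (-8*(-1) + 7)*W = 10/(-93) + (-8*(-1) + 7)*125 = 10*(-1/93) + (8 + 7)*125 = -10/93 + 15*125 = -10/93 + 1875 = 174365/93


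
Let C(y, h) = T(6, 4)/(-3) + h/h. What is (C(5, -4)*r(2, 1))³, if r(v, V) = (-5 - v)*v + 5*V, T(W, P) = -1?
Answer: -1728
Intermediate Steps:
r(v, V) = 5*V + v*(-5 - v) (r(v, V) = v*(-5 - v) + 5*V = 5*V + v*(-5 - v))
C(y, h) = 4/3 (C(y, h) = -1/(-3) + h/h = -1*(-⅓) + 1 = ⅓ + 1 = 4/3)
(C(5, -4)*r(2, 1))³ = (4*(-1*2² - 5*2 + 5*1)/3)³ = (4*(-1*4 - 10 + 5)/3)³ = (4*(-4 - 10 + 5)/3)³ = ((4/3)*(-9))³ = (-12)³ = -1728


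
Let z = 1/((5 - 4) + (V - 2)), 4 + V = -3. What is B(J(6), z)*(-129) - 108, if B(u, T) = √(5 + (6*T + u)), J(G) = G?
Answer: -108 - 129*√41/2 ≈ -521.00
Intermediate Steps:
V = -7 (V = -4 - 3 = -7)
z = -⅛ (z = 1/((5 - 4) + (-7 - 2)) = 1/(1 - 9) = 1/(-8) = -⅛ ≈ -0.12500)
B(u, T) = √(5 + u + 6*T) (B(u, T) = √(5 + (u + 6*T)) = √(5 + u + 6*T))
B(J(6), z)*(-129) - 108 = √(5 + 6 + 6*(-⅛))*(-129) - 108 = √(5 + 6 - ¾)*(-129) - 108 = √(41/4)*(-129) - 108 = (√41/2)*(-129) - 108 = -129*√41/2 - 108 = -108 - 129*√41/2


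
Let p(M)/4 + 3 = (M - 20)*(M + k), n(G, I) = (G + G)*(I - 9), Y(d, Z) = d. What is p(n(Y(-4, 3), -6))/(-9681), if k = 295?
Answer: -165988/9681 ≈ -17.146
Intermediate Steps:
n(G, I) = 2*G*(-9 + I) (n(G, I) = (2*G)*(-9 + I) = 2*G*(-9 + I))
p(M) = -12 + 4*(-20 + M)*(295 + M) (p(M) = -12 + 4*((M - 20)*(M + 295)) = -12 + 4*((-20 + M)*(295 + M)) = -12 + 4*(-20 + M)*(295 + M))
p(n(Y(-4, 3), -6))/(-9681) = (-23612 + 4*(2*(-4)*(-9 - 6))**2 + 1100*(2*(-4)*(-9 - 6)))/(-9681) = (-23612 + 4*(2*(-4)*(-15))**2 + 1100*(2*(-4)*(-15)))*(-1/9681) = (-23612 + 4*120**2 + 1100*120)*(-1/9681) = (-23612 + 4*14400 + 132000)*(-1/9681) = (-23612 + 57600 + 132000)*(-1/9681) = 165988*(-1/9681) = -165988/9681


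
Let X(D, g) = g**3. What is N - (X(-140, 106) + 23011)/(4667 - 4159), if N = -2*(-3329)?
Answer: 2168237/508 ≈ 4268.2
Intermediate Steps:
N = 6658
N - (X(-140, 106) + 23011)/(4667 - 4159) = 6658 - (106**3 + 23011)/(4667 - 4159) = 6658 - (1191016 + 23011)/508 = 6658 - 1214027/508 = 2168237/508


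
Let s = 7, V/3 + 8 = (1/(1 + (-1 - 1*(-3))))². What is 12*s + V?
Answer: 181/3 ≈ 60.333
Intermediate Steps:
V = -71/3 (V = -24 + 3*(1/(1 + (-1 - 1*(-3))))² = -24 + 3*(1/(1 + (-1 + 3)))² = -24 + 3*(1/(1 + 2))² = -24 + 3*(1/3)² = -24 + 3*(⅓)² = -24 + 3*(⅑) = -24 + ⅓ = -71/3 ≈ -23.667)
12*s + V = 12*7 - 71/3 = 84 - 71/3 = 181/3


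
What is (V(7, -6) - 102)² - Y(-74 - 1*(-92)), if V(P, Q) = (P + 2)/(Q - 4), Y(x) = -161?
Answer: 1074941/100 ≈ 10749.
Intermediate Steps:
V(P, Q) = (2 + P)/(-4 + Q)
(V(7, -6) - 102)² - Y(-74 - 1*(-92)) = ((2 + 7)/(-4 - 6) - 102)² - 1*(-161) = (9/(-10) - 102)² + 161 = (-⅒*9 - 102)² + 161 = (-9/10 - 102)² + 161 = (-1029/10)² + 161 = 1058841/100 + 161 = 1074941/100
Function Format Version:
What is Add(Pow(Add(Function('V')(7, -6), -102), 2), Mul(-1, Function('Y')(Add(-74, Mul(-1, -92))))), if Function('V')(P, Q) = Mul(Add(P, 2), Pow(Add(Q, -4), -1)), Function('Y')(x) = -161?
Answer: Rational(1074941, 100) ≈ 10749.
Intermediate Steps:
Function('V')(P, Q) = Mul(Pow(Add(-4, Q), -1), Add(2, P)) (Function('V')(P, Q) = Mul(Add(2, P), Pow(Add(-4, Q), -1)) = Mul(Pow(Add(-4, Q), -1), Add(2, P)))
Add(Pow(Add(Function('V')(7, -6), -102), 2), Mul(-1, Function('Y')(Add(-74, Mul(-1, -92))))) = Add(Pow(Add(Mul(Pow(Add(-4, -6), -1), Add(2, 7)), -102), 2), Mul(-1, -161)) = Add(Pow(Add(Mul(Pow(-10, -1), 9), -102), 2), 161) = Add(Pow(Add(Mul(Rational(-1, 10), 9), -102), 2), 161) = Add(Pow(Add(Rational(-9, 10), -102), 2), 161) = Add(Pow(Rational(-1029, 10), 2), 161) = Add(Rational(1058841, 100), 161) = Rational(1074941, 100)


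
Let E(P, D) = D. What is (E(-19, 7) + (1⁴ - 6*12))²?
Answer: 4096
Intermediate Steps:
(E(-19, 7) + (1⁴ - 6*12))² = (7 + (1⁴ - 6*12))² = (7 + (1 - 72))² = (7 - 71)² = (-64)² = 4096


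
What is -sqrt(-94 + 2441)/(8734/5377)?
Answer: -5377*sqrt(2347)/8734 ≈ -29.825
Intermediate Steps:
-sqrt(-94 + 2441)/(8734/5377) = -sqrt(2347)/(8734*(1/5377)) = -sqrt(2347)/8734/5377 = -sqrt(2347)*5377/8734 = -5377*sqrt(2347)/8734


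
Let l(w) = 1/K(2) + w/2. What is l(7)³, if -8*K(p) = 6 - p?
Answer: 27/8 ≈ 3.3750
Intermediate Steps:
K(p) = -¾ + p/8 (K(p) = -(6 - p)/8 = -¾ + p/8)
l(w) = -2 + w/2 (l(w) = 1/(-¾ + (⅛)*2) + w/2 = 1/(-¾ + ¼) + w*(½) = 1/(-½) + w/2 = 1*(-2) + w/2 = -2 + w/2)
l(7)³ = (-2 + (½)*7)³ = (-2 + 7/2)³ = (3/2)³ = 27/8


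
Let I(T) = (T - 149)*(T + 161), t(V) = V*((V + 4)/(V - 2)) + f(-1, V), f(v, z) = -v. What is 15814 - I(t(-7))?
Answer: 358355/9 ≈ 39817.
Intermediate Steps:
t(V) = 1 + V*(4 + V)/(-2 + V) (t(V) = V*((V + 4)/(V - 2)) - 1*(-1) = V*((4 + V)/(-2 + V)) + 1 = V*(4 + V)/(-2 + V) + 1 = 1 + V*(4 + V)/(-2 + V))
I(T) = (-149 + T)*(161 + T)
15814 - I(t(-7)) = 15814 - (-23989 + ((-2 + (-7)² + 5*(-7))/(-2 - 7))² + 12*((-2 + (-7)² + 5*(-7))/(-2 - 7))) = 15814 - (-23989 + ((-2 + 49 - 35)/(-9))² + 12*((-2 + 49 - 35)/(-9))) = 15814 - (-23989 + (-⅑*12)² + 12*(-⅑*12)) = 15814 - (-23989 + (-4/3)² + 12*(-4/3)) = 15814 - (-23989 + 16/9 - 16) = 15814 - 1*(-216029/9) = 15814 + 216029/9 = 358355/9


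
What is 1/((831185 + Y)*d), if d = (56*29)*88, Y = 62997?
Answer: 1/127789337984 ≈ 7.8254e-12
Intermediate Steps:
d = 142912 (d = 1624*88 = 142912)
1/((831185 + Y)*d) = 1/((831185 + 62997)*142912) = (1/142912)/894182 = (1/894182)*(1/142912) = 1/127789337984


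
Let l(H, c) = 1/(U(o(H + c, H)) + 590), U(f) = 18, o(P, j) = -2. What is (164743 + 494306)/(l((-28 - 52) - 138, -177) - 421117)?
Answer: -400701792/256039135 ≈ -1.5650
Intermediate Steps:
l(H, c) = 1/608 (l(H, c) = 1/(18 + 590) = 1/608)
(164743 + 494306)/(l((-28 - 52) - 138, -177) - 421117) = (164743 + 494306)/(1/608 - 421117) = 659049/(-256039135/608) = 659049*(-608/256039135) = -400701792/256039135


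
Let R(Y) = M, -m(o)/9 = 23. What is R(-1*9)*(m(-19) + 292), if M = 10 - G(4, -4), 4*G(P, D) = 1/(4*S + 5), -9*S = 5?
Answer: 16847/20 ≈ 842.35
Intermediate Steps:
S = -5/9 (S = -⅑*5 = -5/9 ≈ -0.55556)
G(P, D) = 9/100 (G(P, D) = 1/(4*(4*(-5/9) + 5)) = 1/(4*(-20/9 + 5)) = 1/(4*(25/9)) = (¼)*(9/25) = 9/100)
m(o) = -207 (m(o) = -9*23 = -207)
M = 991/100 (M = 10 - 1*9/100 = 10 - 9/100 = 991/100 ≈ 9.9100)
R(Y) = 991/100
R(-1*9)*(m(-19) + 292) = 991*(-207 + 292)/100 = (991/100)*85 = 16847/20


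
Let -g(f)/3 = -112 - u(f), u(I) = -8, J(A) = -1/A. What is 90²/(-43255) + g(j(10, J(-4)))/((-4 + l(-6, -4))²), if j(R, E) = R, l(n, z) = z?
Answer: 324429/69208 ≈ 4.6877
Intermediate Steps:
g(f) = 312 (g(f) = -3*(-112 - 1*(-8)) = -3*(-112 + 8) = -3*(-104) = 312)
90²/(-43255) + g(j(10, J(-4)))/((-4 + l(-6, -4))²) = 90²/(-43255) + 312/((-4 - 4)²) = 8100*(-1/43255) + 312/((-8)²) = -1620/8651 + 312/64 = -1620/8651 + 312*(1/64) = -1620/8651 + 39/8 = 324429/69208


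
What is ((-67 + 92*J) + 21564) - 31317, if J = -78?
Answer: -16996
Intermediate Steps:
((-67 + 92*J) + 21564) - 31317 = ((-67 + 92*(-78)) + 21564) - 31317 = ((-67 - 7176) + 21564) - 31317 = (-7243 + 21564) - 31317 = 14321 - 31317 = -16996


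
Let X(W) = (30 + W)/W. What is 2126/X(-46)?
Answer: 24449/4 ≈ 6112.3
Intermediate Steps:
X(W) = (30 + W)/W
2126/X(-46) = 2126/(((30 - 46)/(-46))) = 2126/((-1/46*(-16))) = 2126/(8/23) = 2126*(23/8) = 24449/4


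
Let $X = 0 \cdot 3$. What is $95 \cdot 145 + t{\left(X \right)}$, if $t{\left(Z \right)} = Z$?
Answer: $13775$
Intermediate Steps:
$X = 0$
$95 \cdot 145 + t{\left(X \right)} = 95 \cdot 145 + 0 = 13775 + 0 = 13775$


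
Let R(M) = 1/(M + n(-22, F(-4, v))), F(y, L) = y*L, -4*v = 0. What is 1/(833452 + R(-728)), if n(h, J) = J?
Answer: 728/606753055 ≈ 1.1998e-6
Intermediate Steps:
v = 0 (v = -¼*0 = 0)
F(y, L) = L*y
R(M) = 1/M (R(M) = 1/(M + 0*(-4)) = 1/(M + 0) = 1/M)
1/(833452 + R(-728)) = 1/(833452 + 1/(-728)) = 1/(833452 - 1/728) = 1/(606753055/728) = 728/606753055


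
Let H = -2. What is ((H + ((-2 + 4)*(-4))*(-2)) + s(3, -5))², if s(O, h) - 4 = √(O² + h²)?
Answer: (18 + √34)² ≈ 567.91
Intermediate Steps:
s(O, h) = 4 + √(O² + h²)
((H + ((-2 + 4)*(-4))*(-2)) + s(3, -5))² = ((-2 + ((-2 + 4)*(-4))*(-2)) + (4 + √(3² + (-5)²)))² = ((-2 + (2*(-4))*(-2)) + (4 + √(9 + 25)))² = ((-2 - 8*(-2)) + (4 + √34))² = ((-2 + 16) + (4 + √34))² = (14 + (4 + √34))² = (18 + √34)²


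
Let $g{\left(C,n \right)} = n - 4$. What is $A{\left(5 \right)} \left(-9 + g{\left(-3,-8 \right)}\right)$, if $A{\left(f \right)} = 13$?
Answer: $-273$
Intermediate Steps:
$g{\left(C,n \right)} = -4 + n$
$A{\left(5 \right)} \left(-9 + g{\left(-3,-8 \right)}\right) = 13 \left(-9 - 12\right) = 13 \left(-21\right) = -273$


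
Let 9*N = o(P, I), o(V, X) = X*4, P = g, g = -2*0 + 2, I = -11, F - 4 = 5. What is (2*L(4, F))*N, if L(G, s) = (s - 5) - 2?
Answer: -176/9 ≈ -19.556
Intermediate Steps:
F = 9 (F = 4 + 5 = 9)
g = 2 (g = 0 + 2 = 2)
P = 2
L(G, s) = -7 + s (L(G, s) = (-5 + s) - 2 = -7 + s)
o(V, X) = 4*X
N = -44/9 (N = (4*(-11))/9 = (⅑)*(-44) = -44/9 ≈ -4.8889)
(2*L(4, F))*N = (2*(-7 + 9))*(-44/9) = (2*2)*(-44/9) = 4*(-44/9) = -176/9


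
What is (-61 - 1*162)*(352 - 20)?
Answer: -74036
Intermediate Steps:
(-61 - 1*162)*(352 - 20) = (-61 - 162)*332 = -223*332 = -74036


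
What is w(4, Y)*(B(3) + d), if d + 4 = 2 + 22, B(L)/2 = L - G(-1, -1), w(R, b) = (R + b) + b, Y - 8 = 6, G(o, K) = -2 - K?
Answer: 896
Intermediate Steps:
Y = 14 (Y = 8 + 6 = 14)
w(R, b) = R + 2*b
B(L) = 2 + 2*L (B(L) = 2*(L - (-2 - 1*(-1))) = 2*(L - (-2 + 1)) = 2*(L - 1*(-1)) = 2*(L + 1) = 2*(1 + L) = 2 + 2*L)
d = 20 (d = -4 + (2 + 22) = -4 + 24 = 20)
w(4, Y)*(B(3) + d) = (4 + 2*14)*((2 + 2*3) + 20) = (4 + 28)*((2 + 6) + 20) = 32*(8 + 20) = 32*28 = 896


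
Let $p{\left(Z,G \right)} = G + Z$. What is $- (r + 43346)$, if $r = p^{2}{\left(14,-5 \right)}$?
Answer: $-43427$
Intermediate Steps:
$r = 81$ ($r = \left(-5 + 14\right)^{2} = 9^{2} = 81$)
$- (r + 43346) = - (81 + 43346) = \left(-1\right) 43427 = -43427$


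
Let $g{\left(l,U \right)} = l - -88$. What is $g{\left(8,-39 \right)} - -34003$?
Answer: $34099$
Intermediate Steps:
$g{\left(l,U \right)} = 88 + l$ ($g{\left(l,U \right)} = l + 88 = 88 + l$)
$g{\left(8,-39 \right)} - -34003 = \left(88 + 8\right) - -34003 = 96 + 34003 = 34099$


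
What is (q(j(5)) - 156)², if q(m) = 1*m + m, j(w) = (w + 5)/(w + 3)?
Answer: 94249/4 ≈ 23562.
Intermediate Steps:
j(w) = (5 + w)/(3 + w)
q(m) = 2*m (q(m) = m + m = 2*m)
(q(j(5)) - 156)² = (2*((5 + 5)/(3 + 5)) - 156)² = (2*(10/8) - 156)² = (2*((⅛)*10) - 156)² = (2*(5/4) - 156)² = (5/2 - 156)² = (-307/2)² = 94249/4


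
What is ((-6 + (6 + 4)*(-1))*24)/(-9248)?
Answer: 12/289 ≈ 0.041523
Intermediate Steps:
((-6 + (6 + 4)*(-1))*24)/(-9248) = ((-6 + 10*(-1))*24)*(-1/9248) = ((-6 - 10)*24)*(-1/9248) = -16*24*(-1/9248) = -384*(-1/9248) = 12/289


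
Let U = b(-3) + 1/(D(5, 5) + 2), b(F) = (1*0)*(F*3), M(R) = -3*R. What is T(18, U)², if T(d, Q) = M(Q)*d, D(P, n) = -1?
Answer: 2916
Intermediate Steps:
b(F) = 0 (b(F) = 0*(3*F) = 0)
U = 1 (U = 0 + 1/(-1 + 2) = 0 + 1/1 = 0 + 1 = 1)
T(d, Q) = -3*Q*d (T(d, Q) = (-3*Q)*d = -3*Q*d)
T(18, U)² = (-3*1*18)² = (-54)² = 2916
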